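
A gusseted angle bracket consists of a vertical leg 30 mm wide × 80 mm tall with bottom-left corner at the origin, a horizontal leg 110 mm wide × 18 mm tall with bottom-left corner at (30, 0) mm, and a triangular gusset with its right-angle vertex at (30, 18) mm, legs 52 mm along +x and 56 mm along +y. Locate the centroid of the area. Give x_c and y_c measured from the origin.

vertical leg: A = 30 × 80 = 2400.00, centroid at (15.00, 40.00).
horizontal leg: A = 110 × 18 = 1980.00, centroid at (85.00, 9.00).
gusset: A = ½·52·56 = 1456.00, centroid at (47.33, 36.67).
ΣA = 5836.00 mm²
ΣAx_c = (2400.00)(15.00) + (1980.00)(85.00) + (1456.00)(47.33) = 273217.33 mm³
ΣAy_c = (2400.00)(40.00) + (1980.00)(9.00) + (1456.00)(36.67) = 167206.67 mm³
x_c = 273217.33 / 5836.00 = 46.82 mm
y_c = 167206.67 / 5836.00 = 28.65 mm

x_c = 46.82 mm, y_c = 28.65 mm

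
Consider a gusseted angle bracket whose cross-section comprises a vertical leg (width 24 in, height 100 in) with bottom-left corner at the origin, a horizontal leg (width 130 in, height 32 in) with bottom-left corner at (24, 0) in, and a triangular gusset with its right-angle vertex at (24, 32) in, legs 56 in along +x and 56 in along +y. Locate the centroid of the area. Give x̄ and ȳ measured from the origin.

x̄ = 57.33 in, ȳ = 32.73 in

vertical leg: A = 24 × 100 = 2400.00, centroid at (12.00, 50.00).
horizontal leg: A = 130 × 32 = 4160.00, centroid at (89.00, 16.00).
gusset: A = ½·56·56 = 1568.00, centroid at (42.67, 50.67).
ΣA = 8128.00 in²
ΣAx̄ = (2400.00)(12.00) + (4160.00)(89.00) + (1568.00)(42.67) = 465941.33 in³
ΣAȳ = (2400.00)(50.00) + (4160.00)(16.00) + (1568.00)(50.67) = 266005.33 in³
x̄ = 465941.33 / 8128.00 = 57.33 in
ȳ = 266005.33 / 8128.00 = 32.73 in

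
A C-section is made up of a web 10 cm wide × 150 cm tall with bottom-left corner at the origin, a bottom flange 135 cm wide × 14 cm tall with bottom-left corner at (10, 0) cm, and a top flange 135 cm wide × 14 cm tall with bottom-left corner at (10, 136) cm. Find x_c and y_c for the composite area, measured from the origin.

web: A = 10 × 150 = 1500.00, centroid at (5.00, 75.00).
bottom flange: A = 135 × 14 = 1890.00, centroid at (77.50, 7.00).
top flange: A = 135 × 14 = 1890.00, centroid at (77.50, 143.00).
ΣA = 5280.00 cm², ΣAx_c = 300450.00 cm³, ΣAy_c = 396000.00 cm³.
x_c = 300450.00/5280.00 = 56.90 cm; y_c = 396000.00/5280.00 = 75.00 cm.

x_c = 56.90 cm, y_c = 75.00 cm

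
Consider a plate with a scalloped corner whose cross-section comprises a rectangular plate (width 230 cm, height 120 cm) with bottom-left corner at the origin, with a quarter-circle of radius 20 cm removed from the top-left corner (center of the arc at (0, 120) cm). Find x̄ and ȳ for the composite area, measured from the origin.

Part | A | x̄ᵢ | ȳᵢ | A·x̄ᵢ | A·ȳᵢ
plate | 27600.00 | 115.00 | 60.00 | 3174000.00 | 1656000.00
removed quarter-circle | -314.16 | 8.49 | 111.51 | -2666.67 | -35032.45
Σ | 27285.84 |  |  | 3171333.33 | 1620967.55
x̄ = 3171333.33 / 27285.84 = 116.23 cm
ȳ = 1620967.55 / 27285.84 = 59.41 cm

x̄ = 116.23 cm, ȳ = 59.41 cm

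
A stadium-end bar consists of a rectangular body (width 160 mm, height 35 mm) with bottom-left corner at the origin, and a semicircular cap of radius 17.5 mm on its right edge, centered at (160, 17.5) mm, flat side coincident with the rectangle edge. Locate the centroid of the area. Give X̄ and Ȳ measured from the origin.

Part | A | x̄ᵢ | ȳᵢ | A·x̄ᵢ | A·ȳᵢ
rectangular body | 5600.00 | 80.00 | 17.50 | 448000.00 | 98000.00
semicircular end | 481.06 | 167.43 | 17.50 | 80541.94 | 8418.49
Σ | 6081.06 |  |  | 528541.94 | 106418.49
X̄ = 528541.94 / 6081.06 = 86.92 mm
Ȳ = 106418.49 / 6081.06 = 17.50 mm

X̄ = 86.92 mm, Ȳ = 17.50 mm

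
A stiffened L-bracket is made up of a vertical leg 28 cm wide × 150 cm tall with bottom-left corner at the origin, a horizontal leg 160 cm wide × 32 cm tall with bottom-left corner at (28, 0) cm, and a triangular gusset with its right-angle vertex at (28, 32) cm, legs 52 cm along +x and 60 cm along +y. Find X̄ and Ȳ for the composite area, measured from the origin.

X̄ = 62.73 cm, Ȳ = 43.94 cm

vertical leg: A = 28 × 150 = 4200.00, centroid at (14.00, 75.00).
horizontal leg: A = 160 × 32 = 5120.00, centroid at (108.00, 16.00).
gusset: A = ½·52·60 = 1560.00, centroid at (45.33, 52.00).
ΣA = 10880.00 cm²
ΣAX̄ = (4200.00)(14.00) + (5120.00)(108.00) + (1560.00)(45.33) = 682480.00 cm³
ΣAȲ = (4200.00)(75.00) + (5120.00)(16.00) + (1560.00)(52.00) = 478040.00 cm³
X̄ = 682480.00 / 10880.00 = 62.73 cm
Ȳ = 478040.00 / 10880.00 = 43.94 cm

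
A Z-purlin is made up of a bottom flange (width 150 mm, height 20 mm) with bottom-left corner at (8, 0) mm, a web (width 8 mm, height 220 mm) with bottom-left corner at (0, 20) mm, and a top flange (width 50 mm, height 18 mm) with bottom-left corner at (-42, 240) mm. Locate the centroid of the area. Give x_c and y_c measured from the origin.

bottom flange: A = 150 × 20 = 3000.00, centroid at (83.00, 10.00).
web: A = 8 × 220 = 1760.00, centroid at (4.00, 130.00).
top flange: A = 50 × 18 = 900.00, centroid at (-17.00, 249.00).
ΣA = 5660.00 mm², ΣAx_c = 240740.00 mm³, ΣAy_c = 482900.00 mm³.
x_c = 240740.00/5660.00 = 42.53 mm; y_c = 482900.00/5660.00 = 85.32 mm.

x_c = 42.53 mm, y_c = 85.32 mm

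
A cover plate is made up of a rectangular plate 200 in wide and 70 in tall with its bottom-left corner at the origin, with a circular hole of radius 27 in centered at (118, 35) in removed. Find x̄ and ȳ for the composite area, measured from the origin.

x̄ = 96.48 in, ȳ = 35.00 in

plate: A = 200 × 70 = 14000.00, centroid at (100.00, 35.00).
hole: A = −π·27² = -2290.22, centroid at (118.00, 35.00).
ΣA = 11709.78 in², ΣAx̄ = 1129753.92 in³, ΣAȳ = 409842.26 in³.
x̄ = 1129753.92/11709.78 = 96.48 in; ȳ = 409842.26/11709.78 = 35.00 in.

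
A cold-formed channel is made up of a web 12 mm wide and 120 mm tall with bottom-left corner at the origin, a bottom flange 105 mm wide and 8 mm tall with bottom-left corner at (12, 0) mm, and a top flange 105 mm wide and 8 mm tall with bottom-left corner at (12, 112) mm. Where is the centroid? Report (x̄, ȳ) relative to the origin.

Part | A | x̄ᵢ | ȳᵢ | A·x̄ᵢ | A·ȳᵢ
web | 1440.00 | 6.00 | 60.00 | 8640.00 | 86400.00
bottom flange | 840.00 | 64.50 | 4.00 | 54180.00 | 3360.00
top flange | 840.00 | 64.50 | 116.00 | 54180.00 | 97440.00
Σ | 3120.00 |  |  | 117000.00 | 187200.00
x̄ = 117000.00 / 3120.00 = 37.50 mm
ȳ = 187200.00 / 3120.00 = 60.00 mm

x̄ = 37.50 mm, ȳ = 60.00 mm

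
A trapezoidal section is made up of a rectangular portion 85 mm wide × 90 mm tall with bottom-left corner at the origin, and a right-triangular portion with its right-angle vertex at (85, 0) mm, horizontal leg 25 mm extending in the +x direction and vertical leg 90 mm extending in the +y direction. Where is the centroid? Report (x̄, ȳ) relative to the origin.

x̄ = 49.02 mm, ȳ = 43.08 mm

Part | A | x̄ᵢ | ȳᵢ | A·x̄ᵢ | A·ȳᵢ
rectangular portion | 7650.00 | 42.50 | 45.00 | 325125.00 | 344250.00
triangular portion | 1125.00 | 93.33 | 30.00 | 105000.00 | 33750.00
Σ | 8775.00 |  |  | 430125.00 | 378000.00
x̄ = 430125.00 / 8775.00 = 49.02 mm
ȳ = 378000.00 / 8775.00 = 43.08 mm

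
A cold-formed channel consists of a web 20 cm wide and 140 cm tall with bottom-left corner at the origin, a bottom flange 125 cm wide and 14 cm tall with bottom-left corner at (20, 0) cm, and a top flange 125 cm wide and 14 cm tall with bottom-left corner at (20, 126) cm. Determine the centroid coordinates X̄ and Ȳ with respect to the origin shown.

X̄ = 50.28 cm, Ȳ = 70.00 cm

Part | A | x̄ᵢ | ȳᵢ | A·x̄ᵢ | A·ȳᵢ
web | 2800.00 | 10.00 | 70.00 | 28000.00 | 196000.00
bottom flange | 1750.00 | 82.50 | 7.00 | 144375.00 | 12250.00
top flange | 1750.00 | 82.50 | 133.00 | 144375.00 | 232750.00
Σ | 6300.00 |  |  | 316750.00 | 441000.00
X̄ = 316750.00 / 6300.00 = 50.28 cm
Ȳ = 441000.00 / 6300.00 = 70.00 cm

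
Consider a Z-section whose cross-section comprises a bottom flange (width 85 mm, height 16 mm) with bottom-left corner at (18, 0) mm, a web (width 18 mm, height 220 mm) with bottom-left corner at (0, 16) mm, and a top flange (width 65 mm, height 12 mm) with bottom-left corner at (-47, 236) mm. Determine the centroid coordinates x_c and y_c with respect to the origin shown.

bottom flange: A = 85 × 16 = 1360.00, centroid at (60.50, 8.00).
web: A = 18 × 220 = 3960.00, centroid at (9.00, 126.00).
top flange: A = 65 × 12 = 780.00, centroid at (-14.50, 242.00).
ΣA = 6100.00 mm², ΣAx_c = 106610.00 mm³, ΣAy_c = 698600.00 mm³.
x_c = 106610.00/6100.00 = 17.48 mm; y_c = 698600.00/6100.00 = 114.52 mm.

x_c = 17.48 mm, y_c = 114.52 mm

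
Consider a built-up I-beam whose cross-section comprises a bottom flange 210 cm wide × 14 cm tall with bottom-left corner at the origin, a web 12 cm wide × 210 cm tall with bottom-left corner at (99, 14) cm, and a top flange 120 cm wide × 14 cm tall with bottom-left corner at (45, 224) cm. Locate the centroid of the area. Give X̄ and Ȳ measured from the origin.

X̄ = 105.00 cm, Ȳ = 99.24 cm

Part | A | x̄ᵢ | ȳᵢ | A·x̄ᵢ | A·ȳᵢ
bottom flange | 2940.00 | 105.00 | 7.00 | 308700.00 | 20580.00
web | 2520.00 | 105.00 | 119.00 | 264600.00 | 299880.00
top flange | 1680.00 | 105.00 | 231.00 | 176400.00 | 388080.00
Σ | 7140.00 |  |  | 749700.00 | 708540.00
X̄ = 749700.00 / 7140.00 = 105.00 cm
Ȳ = 708540.00 / 7140.00 = 99.24 cm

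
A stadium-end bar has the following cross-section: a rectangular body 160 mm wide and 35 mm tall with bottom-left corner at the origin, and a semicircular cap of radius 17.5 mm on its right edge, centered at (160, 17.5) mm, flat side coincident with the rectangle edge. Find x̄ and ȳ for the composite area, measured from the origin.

Part | A | x̄ᵢ | ȳᵢ | A·x̄ᵢ | A·ȳᵢ
rectangular body | 5600.00 | 80.00 | 17.50 | 448000.00 | 98000.00
semicircular end | 481.06 | 167.43 | 17.50 | 80541.94 | 8418.49
Σ | 6081.06 |  |  | 528541.94 | 106418.49
x̄ = 528541.94 / 6081.06 = 86.92 mm
ȳ = 106418.49 / 6081.06 = 17.50 mm

x̄ = 86.92 mm, ȳ = 17.50 mm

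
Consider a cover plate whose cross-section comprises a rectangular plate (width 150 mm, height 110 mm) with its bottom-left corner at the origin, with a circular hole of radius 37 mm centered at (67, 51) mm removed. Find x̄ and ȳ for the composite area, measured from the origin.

plate: A = 150 × 110 = 16500.00, centroid at (75.00, 55.00).
hole: A = −π·37² = -4300.84, centroid at (67.00, 51.00).
ΣA = 12199.16 mm², ΣAx̄ = 949343.70 mm³, ΣAȳ = 688157.14 mm³.
x̄ = 949343.70/12199.16 = 77.82 mm; ȳ = 688157.14/12199.16 = 56.41 mm.

x̄ = 77.82 mm, ȳ = 56.41 mm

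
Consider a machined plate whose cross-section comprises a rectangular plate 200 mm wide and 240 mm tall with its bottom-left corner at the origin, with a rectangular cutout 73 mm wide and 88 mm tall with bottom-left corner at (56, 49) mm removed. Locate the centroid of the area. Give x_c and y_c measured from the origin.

plate: A = 200 × 240 = 48000.00, centroid at (100.00, 120.00).
hole: A = −(73 × 88) = -6424.00, centroid at (92.50, 93.00).
ΣA = 41576.00 mm², ΣAx_c = 4205780.00 mm³, ΣAy_c = 5162568.00 mm³.
x_c = 4205780.00/41576.00 = 101.16 mm; y_c = 5162568.00/41576.00 = 124.17 mm.

x_c = 101.16 mm, y_c = 124.17 mm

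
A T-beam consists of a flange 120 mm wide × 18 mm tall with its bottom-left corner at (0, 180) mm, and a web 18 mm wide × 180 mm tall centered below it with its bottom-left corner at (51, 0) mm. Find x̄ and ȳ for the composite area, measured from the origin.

web: A = 18 × 180 = 3240.00, centroid at (60.00, 90.00).
flange: A = 120 × 18 = 2160.00, centroid at (60.00, 189.00).
ΣA = 5400.00 mm²
ΣAx̄ = (3240.00)(60.00) + (2160.00)(60.00) = 324000.00 mm³
ΣAȳ = (3240.00)(90.00) + (2160.00)(189.00) = 699840.00 mm³
x̄ = 324000.00 / 5400.00 = 60.00 mm
ȳ = 699840.00 / 5400.00 = 129.60 mm

x̄ = 60.00 mm, ȳ = 129.60 mm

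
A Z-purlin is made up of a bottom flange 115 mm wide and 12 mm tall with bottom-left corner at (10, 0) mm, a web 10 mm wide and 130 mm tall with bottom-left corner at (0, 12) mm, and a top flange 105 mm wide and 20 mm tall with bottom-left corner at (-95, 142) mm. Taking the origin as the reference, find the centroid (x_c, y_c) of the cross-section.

x_c = 2.18 mm, y_c = 89.45 mm

bottom flange: A = 115 × 12 = 1380.00, centroid at (67.50, 6.00).
web: A = 10 × 130 = 1300.00, centroid at (5.00, 77.00).
top flange: A = 105 × 20 = 2100.00, centroid at (-42.50, 152.00).
ΣA = 4780.00 mm², ΣAx_c = 10400.00 mm³, ΣAy_c = 427580.00 mm³.
x_c = 10400.00/4780.00 = 2.18 mm; y_c = 427580.00/4780.00 = 89.45 mm.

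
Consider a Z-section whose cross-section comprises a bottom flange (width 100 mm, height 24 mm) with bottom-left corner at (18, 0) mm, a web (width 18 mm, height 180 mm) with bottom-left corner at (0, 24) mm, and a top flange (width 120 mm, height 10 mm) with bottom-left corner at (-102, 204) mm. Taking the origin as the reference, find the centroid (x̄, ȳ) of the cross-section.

x̄ = 20.75 mm, ȳ = 94.88 mm

bottom flange: A = 100 × 24 = 2400.00, centroid at (68.00, 12.00).
web: A = 18 × 180 = 3240.00, centroid at (9.00, 114.00).
top flange: A = 120 × 10 = 1200.00, centroid at (-42.00, 209.00).
ΣA = 6840.00 mm²
ΣAx̄ = (2400.00)(68.00) + (3240.00)(9.00) + (1200.00)(-42.00) = 141960.00 mm³
ΣAȳ = (2400.00)(12.00) + (3240.00)(114.00) + (1200.00)(209.00) = 648960.00 mm³
x̄ = 141960.00 / 6840.00 = 20.75 mm
ȳ = 648960.00 / 6840.00 = 94.88 mm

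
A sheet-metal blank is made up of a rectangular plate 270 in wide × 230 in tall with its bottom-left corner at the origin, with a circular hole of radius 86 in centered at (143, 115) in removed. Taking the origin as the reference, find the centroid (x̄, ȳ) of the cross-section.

plate: A = 270 × 230 = 62100.00, centroid at (135.00, 115.00).
hole: A = −π·86² = -23235.22, centroid at (143.00, 115.00).
ΣA = 38864.78 in², ΣAx̄ = 5060863.64 in³, ΣAȳ = 4469449.78 in³.
x̄ = 5060863.64/38864.78 = 130.22 in; ȳ = 4469449.78/38864.78 = 115.00 in.

x̄ = 130.22 in, ȳ = 115.00 in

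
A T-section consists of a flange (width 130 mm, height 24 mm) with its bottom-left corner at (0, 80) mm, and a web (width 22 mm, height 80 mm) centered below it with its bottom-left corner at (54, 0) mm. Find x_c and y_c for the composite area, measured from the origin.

x_c = 65.00 mm, y_c = 73.25 mm

Part | A | x̄ᵢ | ȳᵢ | A·x̄ᵢ | A·ȳᵢ
web | 1760.00 | 65.00 | 40.00 | 114400.00 | 70400.00
flange | 3120.00 | 65.00 | 92.00 | 202800.00 | 287040.00
Σ | 4880.00 |  |  | 317200.00 | 357440.00
x_c = 317200.00 / 4880.00 = 65.00 mm
y_c = 357440.00 / 4880.00 = 73.25 mm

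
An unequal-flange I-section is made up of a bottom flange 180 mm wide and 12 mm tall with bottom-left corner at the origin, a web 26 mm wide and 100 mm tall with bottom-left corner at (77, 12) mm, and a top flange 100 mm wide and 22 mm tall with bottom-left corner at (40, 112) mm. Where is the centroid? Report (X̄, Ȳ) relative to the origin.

X̄ = 90.00 mm, Ȳ = 63.90 mm

Part | A | x̄ᵢ | ȳᵢ | A·x̄ᵢ | A·ȳᵢ
bottom flange | 2160.00 | 90.00 | 6.00 | 194400.00 | 12960.00
web | 2600.00 | 90.00 | 62.00 | 234000.00 | 161200.00
top flange | 2200.00 | 90.00 | 123.00 | 198000.00 | 270600.00
Σ | 6960.00 |  |  | 626400.00 | 444760.00
X̄ = 626400.00 / 6960.00 = 90.00 mm
Ȳ = 444760.00 / 6960.00 = 63.90 mm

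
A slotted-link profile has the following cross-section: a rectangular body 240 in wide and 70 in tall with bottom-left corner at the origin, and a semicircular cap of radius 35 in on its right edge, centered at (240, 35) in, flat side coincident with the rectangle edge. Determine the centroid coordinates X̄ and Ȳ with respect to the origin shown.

X̄ = 133.86 in, Ȳ = 35.00 in

rectangular body: A = 240 × 70 = 16800.00, centroid at (120.00, 35.00).
semicircular end: A = ½π·35² = 1924.23, centroid at (254.85, 35.00).
ΣA = 18724.23 in²
ΣAX̄ = (16800.00)(120.00) + (1924.23)(254.85) = 2506397.45 in³
ΣAȲ = (16800.00)(35.00) + (1924.23)(35.00) = 655347.89 in³
X̄ = 2506397.45 / 18724.23 = 133.86 in
Ȳ = 655347.89 / 18724.23 = 35.00 in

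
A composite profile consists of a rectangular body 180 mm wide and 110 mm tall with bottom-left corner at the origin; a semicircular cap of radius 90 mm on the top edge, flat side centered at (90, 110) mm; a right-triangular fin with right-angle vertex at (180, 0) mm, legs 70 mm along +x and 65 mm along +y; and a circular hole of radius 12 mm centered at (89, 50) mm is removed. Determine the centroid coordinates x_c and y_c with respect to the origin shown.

x_c = 97.52 mm, y_c = 87.38 mm

rectangular body: A = 180 × 110 = 19800.00, centroid at (90.00, 55.00).
semicircular top: A = ½π·90² = 12723.45, centroid at (90.00, 148.20).
triangular fin: A = ½·70·65 = 2275.00, centroid at (203.33, 21.67).
hole: A = −π·12² = -452.39, centroid at (89.00, 50.00).
ΣA = 34346.06 mm², ΣAx_c = 3349431.20 mm³, ΣAy_c = 3001251.73 mm³.
x_c = 3349431.20/34346.06 = 97.52 mm; y_c = 3001251.73/34346.06 = 87.38 mm.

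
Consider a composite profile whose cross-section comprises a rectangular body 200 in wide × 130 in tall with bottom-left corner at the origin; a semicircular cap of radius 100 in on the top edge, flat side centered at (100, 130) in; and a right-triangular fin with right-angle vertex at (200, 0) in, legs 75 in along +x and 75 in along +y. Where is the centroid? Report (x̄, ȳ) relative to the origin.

Part | A | x̄ᵢ | ȳᵢ | A·x̄ᵢ | A·ȳᵢ
rectangular body | 26000.00 | 100.00 | 65.00 | 2600000.00 | 1690000.00
semicircular top | 15707.96 | 100.00 | 172.44 | 1570796.33 | 2708701.89
triangular fin | 2812.50 | 225.00 | 25.00 | 632812.50 | 70312.50
Σ | 44520.46 |  |  | 4803608.83 | 4469014.39
x̄ = 4803608.83 / 44520.46 = 107.90 in
ȳ = 4469014.39 / 44520.46 = 100.38 in

x̄ = 107.90 in, ȳ = 100.38 in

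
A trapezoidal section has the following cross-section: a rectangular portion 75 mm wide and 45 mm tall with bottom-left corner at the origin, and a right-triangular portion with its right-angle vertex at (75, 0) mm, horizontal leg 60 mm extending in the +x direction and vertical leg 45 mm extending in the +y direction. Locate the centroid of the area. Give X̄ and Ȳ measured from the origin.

X̄ = 53.93 mm, Ȳ = 20.36 mm

rectangular portion: A = 75 × 45 = 3375.00, centroid at (37.50, 22.50).
triangular portion: A = ½·60·45 = 1350.00, centroid at (95.00, 15.00).
ΣA = 4725.00 mm², ΣAX̄ = 254812.50 mm³, ΣAȲ = 96187.50 mm³.
X̄ = 254812.50/4725.00 = 53.93 mm; Ȳ = 96187.50/4725.00 = 20.36 mm.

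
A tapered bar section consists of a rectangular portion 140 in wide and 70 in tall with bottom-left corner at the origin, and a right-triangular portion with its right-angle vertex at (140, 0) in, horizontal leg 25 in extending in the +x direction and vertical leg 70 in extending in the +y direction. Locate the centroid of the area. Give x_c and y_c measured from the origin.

rectangular portion: A = 140 × 70 = 9800.00, centroid at (70.00, 35.00).
triangular portion: A = ½·25·70 = 875.00, centroid at (148.33, 23.33).
ΣA = 10675.00 in², ΣAx_c = 815791.67 in³, ΣAy_c = 363416.67 in³.
x_c = 815791.67/10675.00 = 76.42 in; y_c = 363416.67/10675.00 = 34.04 in.

x_c = 76.42 in, y_c = 34.04 in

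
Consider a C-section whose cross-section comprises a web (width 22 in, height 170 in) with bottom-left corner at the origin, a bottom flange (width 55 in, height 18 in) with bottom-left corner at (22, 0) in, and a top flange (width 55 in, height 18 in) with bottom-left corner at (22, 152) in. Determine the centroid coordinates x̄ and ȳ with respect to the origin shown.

web: A = 22 × 170 = 3740.00, centroid at (11.00, 85.00).
bottom flange: A = 55 × 18 = 990.00, centroid at (49.50, 9.00).
top flange: A = 55 × 18 = 990.00, centroid at (49.50, 161.00).
ΣA = 5720.00 in², ΣAx̄ = 139150.00 in³, ΣAȳ = 486200.00 in³.
x̄ = 139150.00/5720.00 = 24.33 in; ȳ = 486200.00/5720.00 = 85.00 in.

x̄ = 24.33 in, ȳ = 85.00 in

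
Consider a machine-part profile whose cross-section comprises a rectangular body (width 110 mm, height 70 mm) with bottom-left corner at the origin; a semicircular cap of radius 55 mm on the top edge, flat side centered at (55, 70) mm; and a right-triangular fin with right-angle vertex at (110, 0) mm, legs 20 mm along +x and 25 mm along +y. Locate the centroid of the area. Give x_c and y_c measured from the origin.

rectangular body: A = 110 × 70 = 7700.00, centroid at (55.00, 35.00).
semicircular top: A = ½π·55² = 4751.66, centroid at (55.00, 93.34).
triangular fin: A = ½·20·25 = 250.00, centroid at (116.67, 8.33).
ΣA = 12701.66 mm², ΣAx_c = 714007.91 mm³, ΣAy_c = 715116.12 mm³.
x_c = 714007.91/12701.66 = 56.21 mm; y_c = 715116.12/12701.66 = 56.30 mm.

x_c = 56.21 mm, y_c = 56.30 mm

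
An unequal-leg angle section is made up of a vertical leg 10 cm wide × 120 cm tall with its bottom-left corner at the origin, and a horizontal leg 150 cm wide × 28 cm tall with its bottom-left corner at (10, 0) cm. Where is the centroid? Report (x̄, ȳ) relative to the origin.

Part | A | x̄ᵢ | ȳᵢ | A·x̄ᵢ | A·ȳᵢ
vertical leg | 1200.00 | 5.00 | 60.00 | 6000.00 | 72000.00
horizontal leg | 4200.00 | 85.00 | 14.00 | 357000.00 | 58800.00
Σ | 5400.00 |  |  | 363000.00 | 130800.00
x̄ = 363000.00 / 5400.00 = 67.22 cm
ȳ = 130800.00 / 5400.00 = 24.22 cm

x̄ = 67.22 cm, ȳ = 24.22 cm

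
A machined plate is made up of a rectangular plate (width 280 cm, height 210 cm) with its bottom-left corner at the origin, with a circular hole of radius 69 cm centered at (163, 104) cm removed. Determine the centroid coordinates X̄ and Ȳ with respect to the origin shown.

X̄ = 132.15 cm, Ȳ = 105.34 cm

plate: A = 280 × 210 = 58800.00, centroid at (140.00, 105.00).
hole: A = −π·69² = -14957.12, centroid at (163.00, 104.00).
ΣA = 43842.88 cm², ΣAX̄ = 5793989.01 cm³, ΣAȲ = 4618459.25 cm³.
X̄ = 5793989.01/43842.88 = 132.15 cm; Ȳ = 4618459.25/43842.88 = 105.34 cm.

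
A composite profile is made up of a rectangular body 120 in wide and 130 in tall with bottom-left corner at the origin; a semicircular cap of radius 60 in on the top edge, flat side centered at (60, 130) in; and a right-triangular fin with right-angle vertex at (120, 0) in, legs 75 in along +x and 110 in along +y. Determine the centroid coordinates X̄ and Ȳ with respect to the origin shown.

rectangular body: A = 120 × 130 = 15600.00, centroid at (60.00, 65.00).
semicircular top: A = ½π·60² = 5654.87, centroid at (60.00, 155.46).
triangular fin: A = ½·75·110 = 4125.00, centroid at (145.00, 36.67).
ΣA = 25379.87 in²
ΣAX̄ = (15600.00)(60.00) + (5654.87)(60.00) + (4125.00)(145.00) = 1873417.01 in³
ΣAȲ = (15600.00)(65.00) + (5654.87)(155.46) + (4125.00)(36.67) = 2044382.68 in³
X̄ = 1873417.01 / 25379.87 = 73.82 in
Ȳ = 2044382.68 / 25379.87 = 80.55 in

X̄ = 73.82 in, Ȳ = 80.55 in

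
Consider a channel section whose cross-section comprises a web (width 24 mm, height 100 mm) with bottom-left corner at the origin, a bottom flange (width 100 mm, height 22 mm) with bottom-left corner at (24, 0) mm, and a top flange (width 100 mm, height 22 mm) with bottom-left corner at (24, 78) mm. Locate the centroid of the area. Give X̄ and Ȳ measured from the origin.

Part | A | x̄ᵢ | ȳᵢ | A·x̄ᵢ | A·ȳᵢ
web | 2400.00 | 12.00 | 50.00 | 28800.00 | 120000.00
bottom flange | 2200.00 | 74.00 | 11.00 | 162800.00 | 24200.00
top flange | 2200.00 | 74.00 | 89.00 | 162800.00 | 195800.00
Σ | 6800.00 |  |  | 354400.00 | 340000.00
X̄ = 354400.00 / 6800.00 = 52.12 mm
Ȳ = 340000.00 / 6800.00 = 50.00 mm

X̄ = 52.12 mm, Ȳ = 50.00 mm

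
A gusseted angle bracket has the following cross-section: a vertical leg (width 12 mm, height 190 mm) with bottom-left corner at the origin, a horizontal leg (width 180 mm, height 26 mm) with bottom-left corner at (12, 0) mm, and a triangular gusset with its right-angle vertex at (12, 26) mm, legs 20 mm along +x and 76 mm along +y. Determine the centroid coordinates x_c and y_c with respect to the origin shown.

vertical leg: A = 12 × 190 = 2280.00, centroid at (6.00, 95.00).
horizontal leg: A = 180 × 26 = 4680.00, centroid at (102.00, 13.00).
gusset: A = ½·20·76 = 760.00, centroid at (18.67, 51.33).
ΣA = 7720.00 mm²
ΣAx_c = (2280.00)(6.00) + (4680.00)(102.00) + (760.00)(18.67) = 505226.67 mm³
ΣAy_c = (2280.00)(95.00) + (4680.00)(13.00) + (760.00)(51.33) = 316453.33 mm³
x_c = 505226.67 / 7720.00 = 65.44 mm
y_c = 316453.33 / 7720.00 = 40.99 mm

x_c = 65.44 mm, y_c = 40.99 mm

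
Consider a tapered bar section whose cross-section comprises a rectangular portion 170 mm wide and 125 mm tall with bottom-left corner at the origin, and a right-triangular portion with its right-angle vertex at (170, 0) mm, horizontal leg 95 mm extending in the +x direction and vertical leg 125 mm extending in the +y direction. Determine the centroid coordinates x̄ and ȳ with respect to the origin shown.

x̄ = 110.48 mm, ȳ = 57.95 mm

Part | A | x̄ᵢ | ȳᵢ | A·x̄ᵢ | A·ȳᵢ
rectangular portion | 21250.00 | 85.00 | 62.50 | 1806250.00 | 1328125.00
triangular portion | 5937.50 | 201.67 | 41.67 | 1197395.83 | 247395.83
Σ | 27187.50 |  |  | 3003645.83 | 1575520.83
x̄ = 3003645.83 / 27187.50 = 110.48 mm
ȳ = 1575520.83 / 27187.50 = 57.95 mm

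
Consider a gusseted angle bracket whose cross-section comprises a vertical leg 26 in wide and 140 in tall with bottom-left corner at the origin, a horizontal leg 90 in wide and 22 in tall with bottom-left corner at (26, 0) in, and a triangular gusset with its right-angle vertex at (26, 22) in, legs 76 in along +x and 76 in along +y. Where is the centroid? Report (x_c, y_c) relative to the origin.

x_c = 39.51 in, y_c = 48.58 in

vertical leg: A = 26 × 140 = 3640.00, centroid at (13.00, 70.00).
horizontal leg: A = 90 × 22 = 1980.00, centroid at (71.00, 11.00).
gusset: A = ½·76·76 = 2888.00, centroid at (51.33, 47.33).
ΣA = 8508.00 in², ΣAx_c = 336150.67 in³, ΣAy_c = 413278.67 in³.
x_c = 336150.67/8508.00 = 39.51 in; y_c = 413278.67/8508.00 = 48.58 in.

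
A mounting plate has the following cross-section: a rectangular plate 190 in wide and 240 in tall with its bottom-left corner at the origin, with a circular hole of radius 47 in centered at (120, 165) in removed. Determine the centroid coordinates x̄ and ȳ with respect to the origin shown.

Part | A | x̄ᵢ | ȳᵢ | A·x̄ᵢ | A·ȳᵢ
plate | 45600.00 | 95.00 | 120.00 | 4332000.00 | 5472000.00
hole | -6939.78 | 120.00 | 165.00 | -832773.38 | -1145063.40
Σ | 38660.22 |  |  | 3499226.62 | 4326936.60
x̄ = 3499226.62 / 38660.22 = 90.51 in
ȳ = 4326936.60 / 38660.22 = 111.92 in

x̄ = 90.51 in, ȳ = 111.92 in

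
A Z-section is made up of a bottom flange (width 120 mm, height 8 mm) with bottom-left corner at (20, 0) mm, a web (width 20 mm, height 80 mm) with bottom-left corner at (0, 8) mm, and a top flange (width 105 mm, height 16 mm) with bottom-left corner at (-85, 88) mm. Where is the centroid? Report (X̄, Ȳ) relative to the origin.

bottom flange: A = 120 × 8 = 960.00, centroid at (80.00, 4.00).
web: A = 20 × 80 = 1600.00, centroid at (10.00, 48.00).
top flange: A = 105 × 16 = 1680.00, centroid at (-32.50, 96.00).
ΣA = 4240.00 mm²
ΣAX̄ = (960.00)(80.00) + (1600.00)(10.00) + (1680.00)(-32.50) = 38200.00 mm³
ΣAȲ = (960.00)(4.00) + (1600.00)(48.00) + (1680.00)(96.00) = 241920.00 mm³
X̄ = 38200.00 / 4240.00 = 9.01 mm
Ȳ = 241920.00 / 4240.00 = 57.06 mm

X̄ = 9.01 mm, Ȳ = 57.06 mm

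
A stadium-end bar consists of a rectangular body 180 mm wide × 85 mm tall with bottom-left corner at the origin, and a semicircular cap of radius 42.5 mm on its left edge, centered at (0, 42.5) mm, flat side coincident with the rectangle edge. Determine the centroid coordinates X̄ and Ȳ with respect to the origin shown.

X̄ = 73.10 mm, Ȳ = 42.50 mm

rectangular body: A = 180 × 85 = 15300.00, centroid at (90.00, 42.50).
semicircular end: A = ½π·42.5² = 2837.25, centroid at (-18.04, 42.50).
ΣA = 18137.25 mm², ΣAX̄ = 1325822.92 mm³, ΣAȲ = 770833.16 mm³.
X̄ = 1325822.92/18137.25 = 73.10 mm; Ȳ = 770833.16/18137.25 = 42.50 mm.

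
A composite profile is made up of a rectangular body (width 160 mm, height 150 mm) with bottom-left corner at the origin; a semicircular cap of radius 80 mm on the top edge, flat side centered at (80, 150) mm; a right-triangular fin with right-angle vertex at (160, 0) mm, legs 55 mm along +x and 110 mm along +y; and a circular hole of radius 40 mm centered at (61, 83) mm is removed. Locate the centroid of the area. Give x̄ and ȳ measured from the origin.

x̄ = 92.26 mm, ȳ = 104.30 mm

rectangular body: A = 160 × 150 = 24000.00, centroid at (80.00, 75.00).
semicircular top: A = ½π·80² = 10053.10, centroid at (80.00, 183.95).
triangular fin: A = ½·55·110 = 3025.00, centroid at (178.33, 36.67).
hole: A = −π·40² = -5026.55, centroid at (61.00, 83.00).
ΣA = 32051.55 mm², ΣAx̄ = 2957086.61 mm³, ΣAȳ = 3343010.97 mm³.
x̄ = 2957086.61/32051.55 = 92.26 mm; ȳ = 3343010.97/32051.55 = 104.30 mm.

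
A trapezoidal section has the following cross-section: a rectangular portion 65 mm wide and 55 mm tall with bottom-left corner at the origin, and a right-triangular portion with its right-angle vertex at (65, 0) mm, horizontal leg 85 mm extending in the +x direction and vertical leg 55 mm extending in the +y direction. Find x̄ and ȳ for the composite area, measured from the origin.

rectangular portion: A = 65 × 55 = 3575.00, centroid at (32.50, 27.50).
triangular portion: A = ½·85·55 = 2337.50, centroid at (93.33, 18.33).
ΣA = 5912.50 mm², ΣAx̄ = 334354.17 mm³, ΣAȳ = 141166.67 mm³.
x̄ = 334354.17/5912.50 = 56.55 mm; ȳ = 141166.67/5912.50 = 23.88 mm.

x̄ = 56.55 mm, ȳ = 23.88 mm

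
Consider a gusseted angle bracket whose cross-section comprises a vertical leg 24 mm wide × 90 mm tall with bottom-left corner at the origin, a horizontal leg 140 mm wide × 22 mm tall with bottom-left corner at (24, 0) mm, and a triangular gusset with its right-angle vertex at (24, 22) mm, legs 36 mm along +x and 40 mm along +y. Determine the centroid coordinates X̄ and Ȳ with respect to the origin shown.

X̄ = 57.28 mm, Ȳ = 26.26 mm

Part | A | x̄ᵢ | ȳᵢ | A·x̄ᵢ | A·ȳᵢ
vertical leg | 2160.00 | 12.00 | 45.00 | 25920.00 | 97200.00
horizontal leg | 3080.00 | 94.00 | 11.00 | 289520.00 | 33880.00
gusset | 720.00 | 36.00 | 35.33 | 25920.00 | 25440.00
Σ | 5960.00 |  |  | 341360.00 | 156520.00
X̄ = 341360.00 / 5960.00 = 57.28 mm
Ȳ = 156520.00 / 5960.00 = 26.26 mm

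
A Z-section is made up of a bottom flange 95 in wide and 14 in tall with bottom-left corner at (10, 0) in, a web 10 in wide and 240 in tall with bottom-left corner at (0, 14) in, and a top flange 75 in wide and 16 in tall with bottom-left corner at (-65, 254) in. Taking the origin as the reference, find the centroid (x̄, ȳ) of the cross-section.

Part | A | x̄ᵢ | ȳᵢ | A·x̄ᵢ | A·ȳᵢ
bottom flange | 1330.00 | 57.50 | 7.00 | 76475.00 | 9310.00
web | 2400.00 | 5.00 | 134.00 | 12000.00 | 321600.00
top flange | 1200.00 | -27.50 | 262.00 | -33000.00 | 314400.00
Σ | 4930.00 |  |  | 55475.00 | 645310.00
x̄ = 55475.00 / 4930.00 = 11.25 in
ȳ = 645310.00 / 4930.00 = 130.89 in

x̄ = 11.25 in, ȳ = 130.89 in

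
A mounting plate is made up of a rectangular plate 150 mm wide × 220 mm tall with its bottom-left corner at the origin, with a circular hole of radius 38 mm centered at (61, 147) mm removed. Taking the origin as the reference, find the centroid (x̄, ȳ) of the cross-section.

x̄ = 77.23 mm, ȳ = 104.10 mm

Part | A | x̄ᵢ | ȳᵢ | A·x̄ᵢ | A·ȳᵢ
plate | 33000.00 | 75.00 | 110.00 | 2475000.00 | 3630000.00
hole | -4536.46 | 61.00 | 147.00 | -276724.05 | -666859.59
Σ | 28463.54 |  |  | 2198275.95 | 2963140.41
x̄ = 2198275.95 / 28463.54 = 77.23 mm
ȳ = 2963140.41 / 28463.54 = 104.10 mm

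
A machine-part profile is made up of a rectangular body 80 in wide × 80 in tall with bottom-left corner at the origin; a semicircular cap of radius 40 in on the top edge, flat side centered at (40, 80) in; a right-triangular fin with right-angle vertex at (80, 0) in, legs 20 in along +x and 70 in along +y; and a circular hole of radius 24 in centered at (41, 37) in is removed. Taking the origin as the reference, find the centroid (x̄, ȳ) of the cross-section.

x̄ = 43.95 in, ȳ = 57.55 in

Part | A | x̄ᵢ | ȳᵢ | A·x̄ᵢ | A·ȳᵢ
rectangular body | 6400.00 | 40.00 | 40.00 | 256000.00 | 256000.00
semicircular top | 2513.27 | 40.00 | 96.98 | 100530.96 | 243728.60
triangular fin | 700.00 | 86.67 | 23.33 | 60666.67 | 16333.33
hole | -1809.56 | 41.00 | 37.00 | -74191.85 | -66953.62
Σ | 7803.72 |  |  | 343005.78 | 449108.31
x̄ = 343005.78 / 7803.72 = 43.95 in
ȳ = 449108.31 / 7803.72 = 57.55 in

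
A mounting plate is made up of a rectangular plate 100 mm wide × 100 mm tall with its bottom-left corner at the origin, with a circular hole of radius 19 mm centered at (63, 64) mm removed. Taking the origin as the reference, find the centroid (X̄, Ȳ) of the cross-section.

plate: A = 100 × 100 = 10000.00, centroid at (50.00, 50.00).
hole: A = −π·19² = -1134.11, centroid at (63.00, 64.00).
ΣA = 8865.89 mm²
ΣAX̄ = (10000.00)(50.00) + (-1134.11)(63.00) = 428550.76 mm³
ΣAȲ = (10000.00)(50.00) + (-1134.11)(64.00) = 427416.64 mm³
X̄ = 428550.76 / 8865.89 = 48.34 mm
Ȳ = 427416.64 / 8865.89 = 48.21 mm

X̄ = 48.34 mm, Ȳ = 48.21 mm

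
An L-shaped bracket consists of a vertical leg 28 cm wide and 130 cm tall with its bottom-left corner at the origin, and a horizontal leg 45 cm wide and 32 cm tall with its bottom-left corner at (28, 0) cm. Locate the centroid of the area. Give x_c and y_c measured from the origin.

x_c = 24.35 cm, y_c = 51.11 cm

vertical leg: A = 28 × 130 = 3640.00, centroid at (14.00, 65.00).
horizontal leg: A = 45 × 32 = 1440.00, centroid at (50.50, 16.00).
ΣA = 5080.00 cm², ΣAx_c = 123680.00 cm³, ΣAy_c = 259640.00 cm³.
x_c = 123680.00/5080.00 = 24.35 cm; y_c = 259640.00/5080.00 = 51.11 cm.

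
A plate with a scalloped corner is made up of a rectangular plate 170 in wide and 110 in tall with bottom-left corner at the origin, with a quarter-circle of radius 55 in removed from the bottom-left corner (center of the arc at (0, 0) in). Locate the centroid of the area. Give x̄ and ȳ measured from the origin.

Part | A | x̄ᵢ | ȳᵢ | A·x̄ᵢ | A·ȳᵢ
plate | 18700.00 | 85.00 | 55.00 | 1589500.00 | 1028500.00
removed quarter-circle | -2375.83 | 23.34 | 23.34 | -55458.33 | -55458.33
Σ | 16324.17 |  |  | 1534041.67 | 973041.67
x̄ = 1534041.67 / 16324.17 = 93.97 in
ȳ = 973041.67 / 16324.17 = 59.61 in

x̄ = 93.97 in, ȳ = 59.61 in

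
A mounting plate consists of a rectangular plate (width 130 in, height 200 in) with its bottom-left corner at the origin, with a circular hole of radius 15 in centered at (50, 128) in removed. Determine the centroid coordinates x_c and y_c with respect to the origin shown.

plate: A = 130 × 200 = 26000.00, centroid at (65.00, 100.00).
hole: A = −π·15² = -706.86, centroid at (50.00, 128.00).
ΣA = 25293.14 in²
ΣAx_c = (26000.00)(65.00) + (-706.86)(50.00) = 1654657.08 in³
ΣAy_c = (26000.00)(100.00) + (-706.86)(128.00) = 2509522.13 in³
x_c = 1654657.08 / 25293.14 = 65.42 in
y_c = 2509522.13 / 25293.14 = 99.22 in

x_c = 65.42 in, y_c = 99.22 in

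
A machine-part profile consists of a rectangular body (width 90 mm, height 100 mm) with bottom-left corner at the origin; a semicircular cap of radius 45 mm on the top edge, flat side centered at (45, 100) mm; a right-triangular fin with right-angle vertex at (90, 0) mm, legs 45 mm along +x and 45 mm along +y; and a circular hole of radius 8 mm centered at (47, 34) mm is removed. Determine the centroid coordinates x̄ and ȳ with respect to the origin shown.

x̄ = 49.64 mm, ȳ = 64.44 mm

Part | A | x̄ᵢ | ȳᵢ | A·x̄ᵢ | A·ȳᵢ
rectangular body | 9000.00 | 45.00 | 50.00 | 405000.00 | 450000.00
semicircular top | 3180.86 | 45.00 | 119.10 | 143138.82 | 378836.26
triangular fin | 1012.50 | 105.00 | 15.00 | 106312.50 | 15187.50
hole | -201.06 | 47.00 | 34.00 | -9449.91 | -6836.11
Σ | 12992.30 |  |  | 645001.40 | 837187.65
x̄ = 645001.40 / 12992.30 = 49.64 mm
ȳ = 837187.65 / 12992.30 = 64.44 mm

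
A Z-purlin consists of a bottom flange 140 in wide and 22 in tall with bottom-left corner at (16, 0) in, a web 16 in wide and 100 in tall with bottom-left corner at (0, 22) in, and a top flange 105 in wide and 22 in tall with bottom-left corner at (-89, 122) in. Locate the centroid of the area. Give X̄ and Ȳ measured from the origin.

X̄ = 27.66 in, Ȳ = 65.28 in

bottom flange: A = 140 × 22 = 3080.00, centroid at (86.00, 11.00).
web: A = 16 × 100 = 1600.00, centroid at (8.00, 72.00).
top flange: A = 105 × 22 = 2310.00, centroid at (-36.50, 133.00).
ΣA = 6990.00 in², ΣAX̄ = 193365.00 in³, ΣAȲ = 456310.00 in³.
X̄ = 193365.00/6990.00 = 27.66 in; Ȳ = 456310.00/6990.00 = 65.28 in.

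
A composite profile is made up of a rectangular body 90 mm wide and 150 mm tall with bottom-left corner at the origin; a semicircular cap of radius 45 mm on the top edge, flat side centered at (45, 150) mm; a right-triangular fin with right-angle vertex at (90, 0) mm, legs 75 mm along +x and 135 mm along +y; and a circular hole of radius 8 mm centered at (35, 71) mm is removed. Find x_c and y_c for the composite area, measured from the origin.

rectangular body: A = 90 × 150 = 13500.00, centroid at (45.00, 75.00).
semicircular top: A = ½π·45² = 3180.86, centroid at (45.00, 169.10).
triangular fin: A = ½·75·135 = 5062.50, centroid at (115.00, 45.00).
hole: A = −π·8² = -201.06, centroid at (35.00, 71.00).
ΣA = 21542.30 mm²
ΣAx_c = (13500.00)(45.00) + (3180.86)(45.00) + (5062.50)(115.00) + (-201.06)(35.00) = 1325789.15 mm³
ΣAy_c = (13500.00)(75.00) + (3180.86)(169.10) + (5062.50)(45.00) + (-201.06)(71.00) = 1763916.49 mm³
x_c = 1325789.15 / 21542.30 = 61.54 mm
y_c = 1763916.49 / 21542.30 = 81.88 mm

x_c = 61.54 mm, y_c = 81.88 mm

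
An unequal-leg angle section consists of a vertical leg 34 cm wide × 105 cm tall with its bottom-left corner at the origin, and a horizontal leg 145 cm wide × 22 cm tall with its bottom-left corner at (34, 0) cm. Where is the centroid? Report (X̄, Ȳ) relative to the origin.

X̄ = 59.23 cm, Ȳ = 32.92 cm

Part | A | x̄ᵢ | ȳᵢ | A·x̄ᵢ | A·ȳᵢ
vertical leg | 3570.00 | 17.00 | 52.50 | 60690.00 | 187425.00
horizontal leg | 3190.00 | 106.50 | 11.00 | 339735.00 | 35090.00
Σ | 6760.00 |  |  | 400425.00 | 222515.00
X̄ = 400425.00 / 6760.00 = 59.23 cm
Ȳ = 222515.00 / 6760.00 = 32.92 cm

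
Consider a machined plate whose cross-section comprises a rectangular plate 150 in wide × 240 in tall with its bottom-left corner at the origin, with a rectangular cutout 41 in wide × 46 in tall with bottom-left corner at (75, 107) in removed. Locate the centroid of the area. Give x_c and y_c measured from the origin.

x_c = 73.87 in, y_c = 119.45 in

Part | A | x̄ᵢ | ȳᵢ | A·x̄ᵢ | A·ȳᵢ
plate | 36000.00 | 75.00 | 120.00 | 2700000.00 | 4320000.00
hole | -1886.00 | 95.50 | 130.00 | -180113.00 | -245180.00
Σ | 34114.00 |  |  | 2519887.00 | 4074820.00
x_c = 2519887.00 / 34114.00 = 73.87 in
y_c = 4074820.00 / 34114.00 = 119.45 in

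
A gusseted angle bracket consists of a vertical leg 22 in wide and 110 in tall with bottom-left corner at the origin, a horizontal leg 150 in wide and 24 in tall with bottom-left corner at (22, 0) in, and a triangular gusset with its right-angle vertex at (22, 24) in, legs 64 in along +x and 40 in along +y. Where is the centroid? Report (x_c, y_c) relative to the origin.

vertical leg: A = 22 × 110 = 2420.00, centroid at (11.00, 55.00).
horizontal leg: A = 150 × 24 = 3600.00, centroid at (97.00, 12.00).
gusset: A = ½·64·40 = 1280.00, centroid at (43.33, 37.33).
ΣA = 7300.00 in²
ΣAx_c = (2420.00)(11.00) + (3600.00)(97.00) + (1280.00)(43.33) = 431286.67 in³
ΣAy_c = (2420.00)(55.00) + (3600.00)(12.00) + (1280.00)(37.33) = 224086.67 in³
x_c = 431286.67 / 7300.00 = 59.08 in
y_c = 224086.67 / 7300.00 = 30.70 in

x_c = 59.08 in, y_c = 30.70 in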